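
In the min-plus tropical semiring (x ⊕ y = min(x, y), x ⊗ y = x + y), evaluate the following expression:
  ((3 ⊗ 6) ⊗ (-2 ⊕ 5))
((3 ⊗ 6) ⊗ (-2 ⊕ 5)) = 7

Expand innermost to outermost. Recall ⊕ takes the minimum of its arguments and ⊗ takes their sum. Working out the expression ((3 ⊗ 6) ⊗ (-2 ⊕ 5)) gives 7.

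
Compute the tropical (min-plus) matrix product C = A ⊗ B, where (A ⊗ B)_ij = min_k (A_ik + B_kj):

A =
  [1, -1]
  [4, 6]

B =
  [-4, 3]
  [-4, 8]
A ⊗ B =
  [-5, 4]
  [0, 7]

Apply the min-plus product entry-by-entry:
  C[0][0] = min over k of (A[0][0] + B[0][0] = 1 + -4 = -3, A[0][1] + B[1][0] = -1 + -4 = -5) = -5 (attained at k = 1)
  C[0][1] = min over k of (A[0][0] + B[0][1] = 1 + 3 = 4, A[0][1] + B[1][1] = -1 + 8 = 7) = 4 (attained at k = 0)
  C[1][0] = min over k of (A[1][0] + B[0][0] = 4 + -4 = 0, A[1][1] + B[1][0] = 6 + -4 = 2) = 0 (attained at k = 0)
  C[1][1] = min over k of (A[1][0] + B[0][1] = 4 + 3 = 7, A[1][1] + B[1][1] = 6 + 8 = 14) = 7 (attained at k = 0)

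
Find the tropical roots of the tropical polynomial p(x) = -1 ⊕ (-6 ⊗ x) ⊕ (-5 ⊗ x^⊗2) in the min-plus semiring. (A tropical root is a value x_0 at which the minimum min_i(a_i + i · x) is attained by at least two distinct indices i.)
Roots: {-1, 5}

Each tropical root is a break point of the lower envelope of the lines y = a_i + i · x (there are 3 lines, with slopes 0, 1, ..., 2). Only the lines that attain the minimum somewhere contribute to roots; other lines are dominated. Here the surviving (envelope) indices are i = 2, i = 1, i = 0.
Intersections between consecutive envelope lines give the roots: for adjacent envelope indices i < j the intersection is x = (a_i − a_j) / (j − i). Reading off the sorted break points: {-1, 5}.
Verification: at each break x_0, at least two indices attain the minimum of min_i(a_i + i · x_0).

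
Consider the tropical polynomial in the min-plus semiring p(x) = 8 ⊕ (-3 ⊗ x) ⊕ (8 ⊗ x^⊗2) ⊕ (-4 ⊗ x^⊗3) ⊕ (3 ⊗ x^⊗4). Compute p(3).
p(3) = 0

A tropical monomial a ⊗ x^⊗i evaluates to a + i · x. Evaluating each term at x = 3:
  Term 0 contributes 8 + 0 · 3 = 8
  Term 1 contributes -3 + 1 · 3 = 0
  Term 2 contributes 8 + 2 · 3 = 14
  Term 3 contributes -4 + 3 · 3 = 5
  Term 4 contributes 3 + 4 · 3 = 15
p(3) = ⊕ of these = min[8, 0, 14, 5, 15] = 0.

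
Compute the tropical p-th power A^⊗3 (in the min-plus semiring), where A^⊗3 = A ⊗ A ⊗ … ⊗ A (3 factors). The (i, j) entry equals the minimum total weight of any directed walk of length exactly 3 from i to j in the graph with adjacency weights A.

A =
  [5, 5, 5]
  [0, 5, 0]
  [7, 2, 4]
A^⊗3 =
  [7, 7, 7]
  [2, 6, 2]
  [6, 4, 6]

Each entry (A^⊗3)_ij equals the minimum over all length-3 walks i = v_0 → v_1 → … → v_3 = j of Σ_t A[v_t][v_{t+1}]. For example, for (i, j) = (0, 2) we minimise over 9 possible intermediate vertex sequences; the minimum is 7, attained along the walk 0 → 2 → 1 → 2.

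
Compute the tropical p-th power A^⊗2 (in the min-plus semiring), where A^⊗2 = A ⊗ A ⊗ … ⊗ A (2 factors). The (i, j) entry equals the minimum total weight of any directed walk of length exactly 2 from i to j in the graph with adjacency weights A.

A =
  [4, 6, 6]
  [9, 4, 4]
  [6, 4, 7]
A^⊗2 =
  [8, 10, 10]
  [10, 8, 8]
  [10, 8, 8]

Each entry (A^⊗2)_ij equals the minimum over all length-2 walks i = v_0 → v_1 → … → v_2 = j of Σ_t A[v_t][v_{t+1}]. For example, for (i, j) = (0, 2) we minimise over 3 possible intermediate vertex sequences; the minimum is 10, attained along the walk 0 → 0 → 2.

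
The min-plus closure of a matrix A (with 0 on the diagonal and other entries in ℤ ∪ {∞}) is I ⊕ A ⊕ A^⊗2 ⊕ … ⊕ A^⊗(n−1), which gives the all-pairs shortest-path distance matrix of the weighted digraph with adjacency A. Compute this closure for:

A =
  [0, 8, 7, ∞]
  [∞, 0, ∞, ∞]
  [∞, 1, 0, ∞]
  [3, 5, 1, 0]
Closure =
  [0, 8, 7, ∞]
  [∞, 0, ∞, ∞]
  [∞, 1, 0, ∞]
  [3, 2, 1, 0]

This is the Floyd-Warshall all-pairs shortest-path computation. For each intermediate vertex k = 0, 1, …, 3, update dist[i][j] ← min(dist[i][j], dist[i][k] + dist[k][j]). The final matrix gives, for each (i, j), the minimum total weight of any directed path from i to j (possibly empty when i = j).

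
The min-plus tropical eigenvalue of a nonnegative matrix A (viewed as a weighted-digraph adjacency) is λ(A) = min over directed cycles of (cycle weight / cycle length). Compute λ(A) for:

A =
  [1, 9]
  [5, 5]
λ(A) = 1

Enumerate directed cycles and compute their means (weight / length). Sample:
  cycle 0 → 0: weight = 1, length = 1, mean = 1/1 ≈ 1.000
  cycle 1 → 1: weight = 5, length = 1, mean = 5/1 ≈ 5.000
  cycle 0 → 1 → 0: weight = 14, length = 2, mean = 14/2 ≈ 7.000
  cycle 1 → 0 → 1: weight = 14, length = 2, mean = 14/2 ≈ 7.000
Minimum mean = 1.000, attained e.g. along the cycle 0 → 0 with weight 1 and length 1. So λ(A) = 1/1 = 1.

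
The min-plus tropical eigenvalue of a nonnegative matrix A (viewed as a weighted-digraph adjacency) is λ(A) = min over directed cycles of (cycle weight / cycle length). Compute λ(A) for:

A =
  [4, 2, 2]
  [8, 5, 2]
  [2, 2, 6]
λ(A) = 2

Enumerate directed cycles and compute their means (weight / length). Sample:
  cycle 0 → 0: weight = 4, length = 1, mean = 4/1 ≈ 4.000
  cycle 1 → 1: weight = 5, length = 1, mean = 5/1 ≈ 5.000
  cycle 2 → 2: weight = 6, length = 1, mean = 6/1 ≈ 6.000
  cycle 0 → 1 → 0: weight = 10, length = 2, mean = 10/2 ≈ 5.000
  cycle 0 → 2 → 0: weight = 4, length = 2, mean = 4/2 ≈ 2.000
  cycle 1 → 0 → 1: weight = 10, length = 2, mean = 10/2 ≈ 5.000
Minimum mean = 2.000, attained e.g. along the cycle 0 → 2 → 0 with weight 4 and length 2. So λ(A) = 4/2 = 2.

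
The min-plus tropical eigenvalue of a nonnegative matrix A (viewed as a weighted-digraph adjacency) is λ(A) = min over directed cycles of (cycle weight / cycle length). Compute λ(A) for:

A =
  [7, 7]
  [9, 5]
λ(A) = 5

Enumerate directed cycles and compute their means (weight / length). Sample:
  cycle 0 → 0: weight = 7, length = 1, mean = 7/1 ≈ 7.000
  cycle 1 → 1: weight = 5, length = 1, mean = 5/1 ≈ 5.000
  cycle 0 → 1 → 0: weight = 16, length = 2, mean = 16/2 ≈ 8.000
  cycle 1 → 0 → 1: weight = 16, length = 2, mean = 16/2 ≈ 8.000
Minimum mean = 5.000, attained e.g. along the cycle 1 → 1 with weight 5 and length 1. So λ(A) = 5/1 = 5.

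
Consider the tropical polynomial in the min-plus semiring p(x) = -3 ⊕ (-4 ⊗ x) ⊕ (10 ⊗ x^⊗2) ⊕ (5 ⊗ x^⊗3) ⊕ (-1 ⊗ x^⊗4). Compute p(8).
p(8) = -3

A tropical monomial a ⊗ x^⊗i evaluates to a + i · x. Evaluating each term at x = 8:
  Term 0 contributes -3 + 0 · 8 = -3
  Term 1 contributes -4 + 1 · 8 = 4
  Term 2 contributes 10 + 2 · 8 = 26
  Term 3 contributes 5 + 3 · 8 = 29
  Term 4 contributes -1 + 4 · 8 = 31
p(8) = ⊕ of these = min[-3, 4, 26, 29, 31] = -3.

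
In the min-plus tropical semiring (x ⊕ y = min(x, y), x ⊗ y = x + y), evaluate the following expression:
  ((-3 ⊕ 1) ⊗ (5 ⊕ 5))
((-3 ⊕ 1) ⊗ (5 ⊕ 5)) = 2

Expand innermost to outermost. Recall ⊕ takes the minimum of its arguments and ⊗ takes their sum. Working out the expression ((-3 ⊕ 1) ⊗ (5 ⊕ 5)) gives 2.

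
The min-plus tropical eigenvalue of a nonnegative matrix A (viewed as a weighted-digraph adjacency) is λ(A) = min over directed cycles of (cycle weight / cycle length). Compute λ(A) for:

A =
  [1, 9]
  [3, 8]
λ(A) = 1

Enumerate directed cycles and compute their means (weight / length). Sample:
  cycle 0 → 0: weight = 1, length = 1, mean = 1/1 ≈ 1.000
  cycle 1 → 1: weight = 8, length = 1, mean = 8/1 ≈ 8.000
  cycle 0 → 1 → 0: weight = 12, length = 2, mean = 12/2 ≈ 6.000
  cycle 1 → 0 → 1: weight = 12, length = 2, mean = 12/2 ≈ 6.000
Minimum mean = 1.000, attained e.g. along the cycle 0 → 0 with weight 1 and length 1. So λ(A) = 1/1 = 1.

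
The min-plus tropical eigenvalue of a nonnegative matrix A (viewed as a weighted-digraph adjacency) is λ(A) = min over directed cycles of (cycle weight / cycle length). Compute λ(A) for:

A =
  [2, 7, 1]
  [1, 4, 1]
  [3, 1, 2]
λ(A) = 1

Enumerate directed cycles and compute their means (weight / length). Sample:
  cycle 0 → 0: weight = 2, length = 1, mean = 2/1 ≈ 2.000
  cycle 1 → 1: weight = 4, length = 1, mean = 4/1 ≈ 4.000
  cycle 2 → 2: weight = 2, length = 1, mean = 2/1 ≈ 2.000
  cycle 0 → 1 → 0: weight = 8, length = 2, mean = 8/2 ≈ 4.000
  cycle 0 → 2 → 0: weight = 4, length = 2, mean = 4/2 ≈ 2.000
  cycle 1 → 0 → 1: weight = 8, length = 2, mean = 8/2 ≈ 4.000
Minimum mean = 1.000, attained e.g. along the cycle 1 → 2 → 1 with weight 2 and length 2. So λ(A) = 2/2 = 1.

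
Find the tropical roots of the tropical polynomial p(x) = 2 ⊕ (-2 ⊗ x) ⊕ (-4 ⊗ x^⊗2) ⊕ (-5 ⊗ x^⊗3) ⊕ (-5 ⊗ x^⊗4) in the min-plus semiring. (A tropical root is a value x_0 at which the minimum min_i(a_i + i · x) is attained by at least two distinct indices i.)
Roots: {0, 1, 2, 4}

Each tropical root is a break point of the lower envelope of the lines y = a_i + i · x (there are 5 lines, with slopes 0, 1, ..., 4). Only the lines that attain the minimum somewhere contribute to roots; other lines are dominated. Here the surviving (envelope) indices are i = 4, i = 3, i = 2, i = 1, i = 0.
Intersections between consecutive envelope lines give the roots: for adjacent envelope indices i < j the intersection is x = (a_i − a_j) / (j − i). Reading off the sorted break points: {0, 1, 2, 4}.
Verification: at each break x_0, at least two indices attain the minimum of min_i(a_i + i · x_0).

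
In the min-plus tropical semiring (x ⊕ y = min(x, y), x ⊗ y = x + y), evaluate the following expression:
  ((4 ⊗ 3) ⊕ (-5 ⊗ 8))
((4 ⊗ 3) ⊕ (-5 ⊗ 8)) = 3

Expand innermost to outermost. Recall ⊕ takes the minimum of its arguments and ⊗ takes their sum. Working out the expression ((4 ⊗ 3) ⊕ (-5 ⊗ 8)) gives 3.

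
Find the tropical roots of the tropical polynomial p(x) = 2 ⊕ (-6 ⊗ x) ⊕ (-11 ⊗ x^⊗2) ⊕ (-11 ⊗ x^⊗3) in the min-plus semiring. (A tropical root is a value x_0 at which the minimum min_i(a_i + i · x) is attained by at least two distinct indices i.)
Roots: {0, 5, 8}

Each tropical root is a break point of the lower envelope of the lines y = a_i + i · x (there are 4 lines, with slopes 0, 1, ..., 3). Only the lines that attain the minimum somewhere contribute to roots; other lines are dominated. Here the surviving (envelope) indices are i = 3, i = 2, i = 1, i = 0.
Intersections between consecutive envelope lines give the roots: for adjacent envelope indices i < j the intersection is x = (a_i − a_j) / (j − i). Reading off the sorted break points: {0, 5, 8}.
Verification: at each break x_0, at least two indices attain the minimum of min_i(a_i + i · x_0).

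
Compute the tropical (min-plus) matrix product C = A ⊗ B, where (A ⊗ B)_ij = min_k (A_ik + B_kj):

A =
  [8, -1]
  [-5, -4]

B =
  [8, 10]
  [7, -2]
A ⊗ B =
  [6, -3]
  [3, -6]

Apply the min-plus product entry-by-entry:
  C[0][0] = min over k of (A[0][0] + B[0][0] = 8 + 8 = 16, A[0][1] + B[1][0] = -1 + 7 = 6) = 6 (attained at k = 1)
  C[0][1] = min over k of (A[0][0] + B[0][1] = 8 + 10 = 18, A[0][1] + B[1][1] = -1 + -2 = -3) = -3 (attained at k = 1)
  C[1][0] = min over k of (A[1][0] + B[0][0] = -5 + 8 = 3, A[1][1] + B[1][0] = -4 + 7 = 3) = 3 (attained at k = 0)
  C[1][1] = min over k of (A[1][0] + B[0][1] = -5 + 10 = 5, A[1][1] + B[1][1] = -4 + -2 = -6) = -6 (attained at k = 1)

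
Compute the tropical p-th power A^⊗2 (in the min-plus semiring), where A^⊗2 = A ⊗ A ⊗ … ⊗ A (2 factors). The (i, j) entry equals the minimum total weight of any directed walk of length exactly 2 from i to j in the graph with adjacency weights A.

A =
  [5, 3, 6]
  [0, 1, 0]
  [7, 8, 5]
A^⊗2 =
  [3, 4, 3]
  [1, 2, 1]
  [8, 9, 8]

Each entry (A^⊗2)_ij equals the minimum over all length-2 walks i = v_0 → v_1 → … → v_2 = j of Σ_t A[v_t][v_{t+1}]. For example, for (i, j) = (0, 2) we minimise over 3 possible intermediate vertex sequences; the minimum is 3, attained along the walk 0 → 1 → 2.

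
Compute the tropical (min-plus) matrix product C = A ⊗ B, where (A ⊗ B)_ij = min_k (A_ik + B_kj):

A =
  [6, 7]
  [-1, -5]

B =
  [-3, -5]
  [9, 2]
A ⊗ B =
  [3, 1]
  [-4, -6]

Apply the min-plus product entry-by-entry:
  C[0][0] = min over k of (A[0][0] + B[0][0] = 6 + -3 = 3, A[0][1] + B[1][0] = 7 + 9 = 16) = 3 (attained at k = 0)
  C[0][1] = min over k of (A[0][0] + B[0][1] = 6 + -5 = 1, A[0][1] + B[1][1] = 7 + 2 = 9) = 1 (attained at k = 0)
  C[1][0] = min over k of (A[1][0] + B[0][0] = -1 + -3 = -4, A[1][1] + B[1][0] = -5 + 9 = 4) = -4 (attained at k = 0)
  C[1][1] = min over k of (A[1][0] + B[0][1] = -1 + -5 = -6, A[1][1] + B[1][1] = -5 + 2 = -3) = -6 (attained at k = 0)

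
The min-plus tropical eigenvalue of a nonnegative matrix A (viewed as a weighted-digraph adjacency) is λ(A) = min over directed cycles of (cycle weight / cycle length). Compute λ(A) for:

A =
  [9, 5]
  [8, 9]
λ(A) = 13/2

Enumerate directed cycles and compute their means (weight / length). Sample:
  cycle 0 → 0: weight = 9, length = 1, mean = 9/1 ≈ 9.000
  cycle 1 → 1: weight = 9, length = 1, mean = 9/1 ≈ 9.000
  cycle 0 → 1 → 0: weight = 13, length = 2, mean = 13/2 ≈ 6.500
  cycle 1 → 0 → 1: weight = 13, length = 2, mean = 13/2 ≈ 6.500
Minimum mean = 6.500, attained e.g. along the cycle 0 → 1 → 0 with weight 13 and length 2. So λ(A) = 13/2 = 13/2.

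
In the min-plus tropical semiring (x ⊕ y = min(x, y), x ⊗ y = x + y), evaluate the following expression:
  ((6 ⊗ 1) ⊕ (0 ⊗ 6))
((6 ⊗ 1) ⊕ (0 ⊗ 6)) = 6

Expand innermost to outermost. Recall ⊕ takes the minimum of its arguments and ⊗ takes their sum. Working out the expression ((6 ⊗ 1) ⊕ (0 ⊗ 6)) gives 6.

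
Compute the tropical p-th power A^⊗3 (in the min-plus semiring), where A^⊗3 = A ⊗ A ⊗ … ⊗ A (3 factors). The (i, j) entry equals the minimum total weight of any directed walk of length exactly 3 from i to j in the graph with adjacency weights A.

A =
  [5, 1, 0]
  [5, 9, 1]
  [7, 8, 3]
A^⊗3 =
  [9, 7, 5]
  [11, 9, 7]
  [13, 11, 9]

Each entry (A^⊗3)_ij equals the minimum over all length-3 walks i = v_0 → v_1 → … → v_3 = j of Σ_t A[v_t][v_{t+1}]. For example, for (i, j) = (0, 2) we minimise over 9 possible intermediate vertex sequences; the minimum is 5, attained along the walk 0 → 1 → 2 → 2.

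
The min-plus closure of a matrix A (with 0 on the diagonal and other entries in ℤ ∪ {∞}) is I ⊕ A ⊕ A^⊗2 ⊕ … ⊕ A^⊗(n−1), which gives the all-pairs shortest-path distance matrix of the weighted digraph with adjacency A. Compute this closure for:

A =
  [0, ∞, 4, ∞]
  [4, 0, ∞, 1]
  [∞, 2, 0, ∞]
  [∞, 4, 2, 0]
Closure =
  [0, 6, 4, 7]
  [4, 0, 3, 1]
  [6, 2, 0, 3]
  [8, 4, 2, 0]

This is the Floyd-Warshall all-pairs shortest-path computation. For each intermediate vertex k = 0, 1, …, 3, update dist[i][j] ← min(dist[i][j], dist[i][k] + dist[k][j]). The final matrix gives, for each (i, j), the minimum total weight of any directed path from i to j (possibly empty when i = j).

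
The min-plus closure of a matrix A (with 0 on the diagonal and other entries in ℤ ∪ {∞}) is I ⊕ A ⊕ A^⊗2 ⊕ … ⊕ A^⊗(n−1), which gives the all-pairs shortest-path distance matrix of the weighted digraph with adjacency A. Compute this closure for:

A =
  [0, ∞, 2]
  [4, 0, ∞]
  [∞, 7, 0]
Closure =
  [0, 9, 2]
  [4, 0, 6]
  [11, 7, 0]

This is the Floyd-Warshall all-pairs shortest-path computation. For each intermediate vertex k = 0, 1, …, 2, update dist[i][j] ← min(dist[i][j], dist[i][k] + dist[k][j]). The final matrix gives, for each (i, j), the minimum total weight of any directed path from i to j (possibly empty when i = j).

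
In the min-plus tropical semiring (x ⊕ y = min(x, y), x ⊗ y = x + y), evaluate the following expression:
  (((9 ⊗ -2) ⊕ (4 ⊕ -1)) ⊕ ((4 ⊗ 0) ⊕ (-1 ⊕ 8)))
(((9 ⊗ -2) ⊕ (4 ⊕ -1)) ⊕ ((4 ⊗ 0) ⊕ (-1 ⊕ 8))) = -1

Expand innermost to outermost. Recall ⊕ takes the minimum of its arguments and ⊗ takes their sum. Working out the expression (((9 ⊗ -2) ⊕ (4 ⊕ -1)) ⊕ ((4 ⊗ 0) ⊕ (-1 ⊕ 8))) gives -1.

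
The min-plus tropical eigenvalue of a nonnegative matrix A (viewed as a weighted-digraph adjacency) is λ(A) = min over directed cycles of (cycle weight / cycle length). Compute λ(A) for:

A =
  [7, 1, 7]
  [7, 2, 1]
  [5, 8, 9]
λ(A) = 2

Enumerate directed cycles and compute their means (weight / length). Sample:
  cycle 0 → 0: weight = 7, length = 1, mean = 7/1 ≈ 7.000
  cycle 1 → 1: weight = 2, length = 1, mean = 2/1 ≈ 2.000
  cycle 2 → 2: weight = 9, length = 1, mean = 9/1 ≈ 9.000
  cycle 0 → 1 → 0: weight = 8, length = 2, mean = 8/2 ≈ 4.000
  cycle 0 → 2 → 0: weight = 12, length = 2, mean = 12/2 ≈ 6.000
  cycle 1 → 0 → 1: weight = 8, length = 2, mean = 8/2 ≈ 4.000
Minimum mean = 2.000, attained e.g. along the cycle 1 → 1 with weight 2 and length 1. So λ(A) = 2/1 = 2.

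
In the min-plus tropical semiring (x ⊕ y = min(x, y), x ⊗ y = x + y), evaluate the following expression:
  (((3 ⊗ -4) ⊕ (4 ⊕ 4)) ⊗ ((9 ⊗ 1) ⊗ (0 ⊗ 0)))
(((3 ⊗ -4) ⊕ (4 ⊕ 4)) ⊗ ((9 ⊗ 1) ⊗ (0 ⊗ 0))) = 9

Expand innermost to outermost. Recall ⊕ takes the minimum of its arguments and ⊗ takes their sum. Working out the expression (((3 ⊗ -4) ⊕ (4 ⊕ 4)) ⊗ ((9 ⊗ 1) ⊗ (0 ⊗ 0))) gives 9.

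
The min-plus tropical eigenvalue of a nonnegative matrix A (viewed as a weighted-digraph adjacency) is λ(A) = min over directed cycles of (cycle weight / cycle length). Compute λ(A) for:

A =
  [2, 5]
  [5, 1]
λ(A) = 1

Enumerate directed cycles and compute their means (weight / length). Sample:
  cycle 0 → 0: weight = 2, length = 1, mean = 2/1 ≈ 2.000
  cycle 1 → 1: weight = 1, length = 1, mean = 1/1 ≈ 1.000
  cycle 0 → 1 → 0: weight = 10, length = 2, mean = 10/2 ≈ 5.000
  cycle 1 → 0 → 1: weight = 10, length = 2, mean = 10/2 ≈ 5.000
Minimum mean = 1.000, attained e.g. along the cycle 1 → 1 with weight 1 and length 1. So λ(A) = 1/1 = 1.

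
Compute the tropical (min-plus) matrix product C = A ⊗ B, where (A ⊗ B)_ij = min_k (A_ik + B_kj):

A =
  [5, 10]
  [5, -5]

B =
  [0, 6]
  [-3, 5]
A ⊗ B =
  [5, 11]
  [-8, 0]

Apply the min-plus product entry-by-entry:
  C[0][0] = min over k of (A[0][0] + B[0][0] = 5 + 0 = 5, A[0][1] + B[1][0] = 10 + -3 = 7) = 5 (attained at k = 0)
  C[0][1] = min over k of (A[0][0] + B[0][1] = 5 + 6 = 11, A[0][1] + B[1][1] = 10 + 5 = 15) = 11 (attained at k = 0)
  C[1][0] = min over k of (A[1][0] + B[0][0] = 5 + 0 = 5, A[1][1] + B[1][0] = -5 + -3 = -8) = -8 (attained at k = 1)
  C[1][1] = min over k of (A[1][0] + B[0][1] = 5 + 6 = 11, A[1][1] + B[1][1] = -5 + 5 = 0) = 0 (attained at k = 1)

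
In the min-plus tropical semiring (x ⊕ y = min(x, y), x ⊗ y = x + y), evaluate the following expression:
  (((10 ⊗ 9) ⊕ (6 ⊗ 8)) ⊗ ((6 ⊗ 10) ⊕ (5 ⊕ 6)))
(((10 ⊗ 9) ⊕ (6 ⊗ 8)) ⊗ ((6 ⊗ 10) ⊕ (5 ⊕ 6))) = 19

Expand innermost to outermost. Recall ⊕ takes the minimum of its arguments and ⊗ takes their sum. Working out the expression (((10 ⊗ 9) ⊕ (6 ⊗ 8)) ⊗ ((6 ⊗ 10) ⊕ (5 ⊕ 6))) gives 19.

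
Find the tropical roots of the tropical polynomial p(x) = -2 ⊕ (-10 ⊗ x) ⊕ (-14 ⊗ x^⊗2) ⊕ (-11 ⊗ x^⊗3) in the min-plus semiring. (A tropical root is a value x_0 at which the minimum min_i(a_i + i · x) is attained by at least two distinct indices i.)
Roots: {-3, 4, 8}

Each tropical root is a break point of the lower envelope of the lines y = a_i + i · x (there are 4 lines, with slopes 0, 1, ..., 3). Only the lines that attain the minimum somewhere contribute to roots; other lines are dominated. Here the surviving (envelope) indices are i = 3, i = 2, i = 1, i = 0.
Intersections between consecutive envelope lines give the roots: for adjacent envelope indices i < j the intersection is x = (a_i − a_j) / (j − i). Reading off the sorted break points: {-3, 4, 8}.
Verification: at each break x_0, at least two indices attain the minimum of min_i(a_i + i · x_0).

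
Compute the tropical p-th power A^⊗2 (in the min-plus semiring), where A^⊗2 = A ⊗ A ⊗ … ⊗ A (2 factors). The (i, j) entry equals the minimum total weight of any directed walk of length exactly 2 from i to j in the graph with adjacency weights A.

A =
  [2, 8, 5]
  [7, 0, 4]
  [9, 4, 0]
A^⊗2 =
  [4, 8, 5]
  [7, 0, 4]
  [9, 4, 0]

Each entry (A^⊗2)_ij equals the minimum over all length-2 walks i = v_0 → v_1 → … → v_2 = j of Σ_t A[v_t][v_{t+1}]. For example, for (i, j) = (0, 2) we minimise over 3 possible intermediate vertex sequences; the minimum is 5, attained along the walk 0 → 2 → 2.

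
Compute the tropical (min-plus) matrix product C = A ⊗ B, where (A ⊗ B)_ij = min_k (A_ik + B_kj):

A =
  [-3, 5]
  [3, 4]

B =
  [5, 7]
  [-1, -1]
A ⊗ B =
  [2, 4]
  [3, 3]

Apply the min-plus product entry-by-entry:
  C[0][0] = min over k of (A[0][0] + B[0][0] = -3 + 5 = 2, A[0][1] + B[1][0] = 5 + -1 = 4) = 2 (attained at k = 0)
  C[0][1] = min over k of (A[0][0] + B[0][1] = -3 + 7 = 4, A[0][1] + B[1][1] = 5 + -1 = 4) = 4 (attained at k = 0)
  C[1][0] = min over k of (A[1][0] + B[0][0] = 3 + 5 = 8, A[1][1] + B[1][0] = 4 + -1 = 3) = 3 (attained at k = 1)
  C[1][1] = min over k of (A[1][0] + B[0][1] = 3 + 7 = 10, A[1][1] + B[1][1] = 4 + -1 = 3) = 3 (attained at k = 1)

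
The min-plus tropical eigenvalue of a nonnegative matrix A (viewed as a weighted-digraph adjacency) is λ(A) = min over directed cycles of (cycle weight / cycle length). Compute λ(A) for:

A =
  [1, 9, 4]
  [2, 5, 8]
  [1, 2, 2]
λ(A) = 1

Enumerate directed cycles and compute their means (weight / length). Sample:
  cycle 0 → 0: weight = 1, length = 1, mean = 1/1 ≈ 1.000
  cycle 1 → 1: weight = 5, length = 1, mean = 5/1 ≈ 5.000
  cycle 2 → 2: weight = 2, length = 1, mean = 2/1 ≈ 2.000
  cycle 0 → 1 → 0: weight = 11, length = 2, mean = 11/2 ≈ 5.500
  cycle 0 → 2 → 0: weight = 5, length = 2, mean = 5/2 ≈ 2.500
  cycle 1 → 0 → 1: weight = 11, length = 2, mean = 11/2 ≈ 5.500
Minimum mean = 1.000, attained e.g. along the cycle 0 → 0 with weight 1 and length 1. So λ(A) = 1/1 = 1.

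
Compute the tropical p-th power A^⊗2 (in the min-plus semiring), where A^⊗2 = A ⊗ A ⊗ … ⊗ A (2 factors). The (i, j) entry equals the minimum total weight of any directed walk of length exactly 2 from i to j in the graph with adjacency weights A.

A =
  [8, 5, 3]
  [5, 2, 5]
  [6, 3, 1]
A^⊗2 =
  [9, 6, 4]
  [7, 4, 6]
  [7, 4, 2]

Each entry (A^⊗2)_ij equals the minimum over all length-2 walks i = v_0 → v_1 → … → v_2 = j of Σ_t A[v_t][v_{t+1}]. For example, for (i, j) = (0, 2) we minimise over 3 possible intermediate vertex sequences; the minimum is 4, attained along the walk 0 → 2 → 2.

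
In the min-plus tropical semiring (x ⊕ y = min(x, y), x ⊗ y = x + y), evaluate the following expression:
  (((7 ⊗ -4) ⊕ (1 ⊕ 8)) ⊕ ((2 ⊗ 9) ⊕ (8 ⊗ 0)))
(((7 ⊗ -4) ⊕ (1 ⊕ 8)) ⊕ ((2 ⊗ 9) ⊕ (8 ⊗ 0))) = 1

Expand innermost to outermost. Recall ⊕ takes the minimum of its arguments and ⊗ takes their sum. Working out the expression (((7 ⊗ -4) ⊕ (1 ⊕ 8)) ⊕ ((2 ⊗ 9) ⊕ (8 ⊗ 0))) gives 1.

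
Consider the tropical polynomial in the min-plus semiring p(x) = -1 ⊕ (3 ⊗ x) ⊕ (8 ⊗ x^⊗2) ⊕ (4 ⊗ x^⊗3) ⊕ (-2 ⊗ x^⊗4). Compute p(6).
p(6) = -1

A tropical monomial a ⊗ x^⊗i evaluates to a + i · x. Evaluating each term at x = 6:
  Term 0 contributes -1 + 0 · 6 = -1
  Term 1 contributes 3 + 1 · 6 = 9
  Term 2 contributes 8 + 2 · 6 = 20
  Term 3 contributes 4 + 3 · 6 = 22
  Term 4 contributes -2 + 4 · 6 = 22
p(6) = ⊕ of these = min[-1, 9, 20, 22, 22] = -1.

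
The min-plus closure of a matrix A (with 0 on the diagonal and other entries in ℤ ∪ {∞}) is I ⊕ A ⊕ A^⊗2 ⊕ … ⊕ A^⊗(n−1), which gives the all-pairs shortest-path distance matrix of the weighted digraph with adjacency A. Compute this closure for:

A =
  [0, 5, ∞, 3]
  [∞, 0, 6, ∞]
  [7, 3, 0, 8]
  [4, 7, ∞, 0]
Closure =
  [0, 5, 11, 3]
  [13, 0, 6, 14]
  [7, 3, 0, 8]
  [4, 7, 13, 0]

This is the Floyd-Warshall all-pairs shortest-path computation. For each intermediate vertex k = 0, 1, …, 3, update dist[i][j] ← min(dist[i][j], dist[i][k] + dist[k][j]). The final matrix gives, for each (i, j), the minimum total weight of any directed path from i to j (possibly empty when i = j).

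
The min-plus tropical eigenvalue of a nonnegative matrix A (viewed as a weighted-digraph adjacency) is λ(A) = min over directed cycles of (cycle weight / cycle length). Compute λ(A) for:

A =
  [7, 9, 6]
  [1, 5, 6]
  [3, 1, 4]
λ(A) = 8/3

Enumerate directed cycles and compute their means (weight / length). Sample:
  cycle 0 → 0: weight = 7, length = 1, mean = 7/1 ≈ 7.000
  cycle 1 → 1: weight = 5, length = 1, mean = 5/1 ≈ 5.000
  cycle 2 → 2: weight = 4, length = 1, mean = 4/1 ≈ 4.000
  cycle 0 → 1 → 0: weight = 10, length = 2, mean = 10/2 ≈ 5.000
  cycle 0 → 2 → 0: weight = 9, length = 2, mean = 9/2 ≈ 4.500
  cycle 1 → 0 → 1: weight = 10, length = 2, mean = 10/2 ≈ 5.000
Minimum mean = 2.667, attained e.g. along the cycle 0 → 2 → 1 → 0 with weight 8 and length 3. So λ(A) = 8/3 = 8/3.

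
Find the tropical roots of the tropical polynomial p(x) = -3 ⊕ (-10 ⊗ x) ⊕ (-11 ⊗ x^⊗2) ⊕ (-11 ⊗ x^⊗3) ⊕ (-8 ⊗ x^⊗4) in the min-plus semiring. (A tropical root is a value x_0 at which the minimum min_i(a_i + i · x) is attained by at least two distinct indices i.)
Roots: {-3, 0, 1, 7}

Each tropical root is a break point of the lower envelope of the lines y = a_i + i · x (there are 5 lines, with slopes 0, 1, ..., 4). Only the lines that attain the minimum somewhere contribute to roots; other lines are dominated. Here the surviving (envelope) indices are i = 4, i = 3, i = 2, i = 1, i = 0.
Intersections between consecutive envelope lines give the roots: for adjacent envelope indices i < j the intersection is x = (a_i − a_j) / (j − i). Reading off the sorted break points: {-3, 0, 1, 7}.
Verification: at each break x_0, at least two indices attain the minimum of min_i(a_i + i · x_0).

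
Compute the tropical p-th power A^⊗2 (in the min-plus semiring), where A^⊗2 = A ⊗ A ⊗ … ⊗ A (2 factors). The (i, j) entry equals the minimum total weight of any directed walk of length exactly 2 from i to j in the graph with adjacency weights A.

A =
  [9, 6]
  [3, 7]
A^⊗2 =
  [9, 13]
  [10, 9]

Each entry (A^⊗2)_ij equals the minimum over all length-2 walks i = v_0 → v_1 → … → v_2 = j of Σ_t A[v_t][v_{t+1}]. For example, for (i, j) = (0, 1) we minimise over 2 possible intermediate vertex sequences; the minimum is 13, attained along the walk 0 → 1 → 1.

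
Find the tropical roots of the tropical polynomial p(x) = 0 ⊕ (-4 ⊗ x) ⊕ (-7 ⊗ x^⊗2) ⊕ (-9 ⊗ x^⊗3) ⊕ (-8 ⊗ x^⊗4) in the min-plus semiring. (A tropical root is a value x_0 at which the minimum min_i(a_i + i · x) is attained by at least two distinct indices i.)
Roots: {-1, 2, 3, 4}

Each tropical root is a break point of the lower envelope of the lines y = a_i + i · x (there are 5 lines, with slopes 0, 1, ..., 4). Only the lines that attain the minimum somewhere contribute to roots; other lines are dominated. Here the surviving (envelope) indices are i = 4, i = 3, i = 2, i = 1, i = 0.
Intersections between consecutive envelope lines give the roots: for adjacent envelope indices i < j the intersection is x = (a_i − a_j) / (j − i). Reading off the sorted break points: {-1, 2, 3, 4}.
Verification: at each break x_0, at least two indices attain the minimum of min_i(a_i + i · x_0).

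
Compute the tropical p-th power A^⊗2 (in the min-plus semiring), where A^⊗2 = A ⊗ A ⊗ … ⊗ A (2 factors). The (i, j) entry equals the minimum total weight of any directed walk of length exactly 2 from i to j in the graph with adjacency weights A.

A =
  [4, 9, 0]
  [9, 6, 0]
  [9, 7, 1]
A^⊗2 =
  [8, 7, 1]
  [9, 7, 1]
  [10, 8, 2]

Each entry (A^⊗2)_ij equals the minimum over all length-2 walks i = v_0 → v_1 → … → v_2 = j of Σ_t A[v_t][v_{t+1}]. For example, for (i, j) = (0, 2) we minimise over 3 possible intermediate vertex sequences; the minimum is 1, attained along the walk 0 → 2 → 2.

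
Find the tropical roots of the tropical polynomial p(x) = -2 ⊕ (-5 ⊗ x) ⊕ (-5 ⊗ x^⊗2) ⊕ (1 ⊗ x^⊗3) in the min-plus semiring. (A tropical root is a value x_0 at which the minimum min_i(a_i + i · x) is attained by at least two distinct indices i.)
Roots: {-6, 0, 3}

Each tropical root is a break point of the lower envelope of the lines y = a_i + i · x (there are 4 lines, with slopes 0, 1, ..., 3). Only the lines that attain the minimum somewhere contribute to roots; other lines are dominated. Here the surviving (envelope) indices are i = 3, i = 2, i = 1, i = 0.
Intersections between consecutive envelope lines give the roots: for adjacent envelope indices i < j the intersection is x = (a_i − a_j) / (j − i). Reading off the sorted break points: {-6, 0, 3}.
Verification: at each break x_0, at least two indices attain the minimum of min_i(a_i + i · x_0).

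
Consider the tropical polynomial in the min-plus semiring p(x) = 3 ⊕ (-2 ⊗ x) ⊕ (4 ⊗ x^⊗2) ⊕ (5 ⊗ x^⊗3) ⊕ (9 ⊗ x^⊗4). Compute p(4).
p(4) = 2

A tropical monomial a ⊗ x^⊗i evaluates to a + i · x. Evaluating each term at x = 4:
  Term 0 contributes 3 + 0 · 4 = 3
  Term 1 contributes -2 + 1 · 4 = 2
  Term 2 contributes 4 + 2 · 4 = 12
  Term 3 contributes 5 + 3 · 4 = 17
  Term 4 contributes 9 + 4 · 4 = 25
p(4) = ⊕ of these = min[3, 2, 12, 17, 25] = 2.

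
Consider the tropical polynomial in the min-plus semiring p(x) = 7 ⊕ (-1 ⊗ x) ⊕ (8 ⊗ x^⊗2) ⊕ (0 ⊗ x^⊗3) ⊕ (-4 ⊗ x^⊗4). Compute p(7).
p(7) = 6

A tropical monomial a ⊗ x^⊗i evaluates to a + i · x. Evaluating each term at x = 7:
  Term 0 contributes 7 + 0 · 7 = 7
  Term 1 contributes -1 + 1 · 7 = 6
  Term 2 contributes 8 + 2 · 7 = 22
  Term 3 contributes 0 + 3 · 7 = 21
  Term 4 contributes -4 + 4 · 7 = 24
p(7) = ⊕ of these = min[7, 6, 22, 21, 24] = 6.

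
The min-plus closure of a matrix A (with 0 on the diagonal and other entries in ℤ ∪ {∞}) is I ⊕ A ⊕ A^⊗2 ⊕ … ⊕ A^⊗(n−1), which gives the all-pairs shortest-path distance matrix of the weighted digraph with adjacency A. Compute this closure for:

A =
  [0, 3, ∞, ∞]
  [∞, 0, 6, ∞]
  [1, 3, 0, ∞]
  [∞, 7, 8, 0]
Closure =
  [0, 3, 9, ∞]
  [7, 0, 6, ∞]
  [1, 3, 0, ∞]
  [9, 7, 8, 0]

This is the Floyd-Warshall all-pairs shortest-path computation. For each intermediate vertex k = 0, 1, …, 3, update dist[i][j] ← min(dist[i][j], dist[i][k] + dist[k][j]). The final matrix gives, for each (i, j), the minimum total weight of any directed path from i to j (possibly empty when i = j).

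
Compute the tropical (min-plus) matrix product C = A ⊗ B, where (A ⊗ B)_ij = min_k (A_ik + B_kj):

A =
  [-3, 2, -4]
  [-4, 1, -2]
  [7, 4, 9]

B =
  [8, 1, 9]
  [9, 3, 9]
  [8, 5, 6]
A ⊗ B =
  [4, -2, 2]
  [4, -3, 4]
  [13, 7, 13]

Apply the min-plus product entry-by-entry:
  C[0][0] = min over k of (A[0][0] + B[0][0] = -3 + 8 = 5, A[0][1] + B[1][0] = 2 + 9 = 11, A[0][2] + B[2][0] = -4 + 8 = 4) = 4 (attained at k = 2)
  C[0][1] = min over k of (A[0][0] + B[0][1] = -3 + 1 = -2, A[0][1] + B[1][1] = 2 + 3 = 5, A[0][2] + B[2][1] = -4 + 5 = 1) = -2 (attained at k = 0)
  C[0][2] = min over k of (A[0][0] + B[0][2] = -3 + 9 = 6, A[0][1] + B[1][2] = 2 + 9 = 11, A[0][2] + B[2][2] = -4 + 6 = 2) = 2 (attained at k = 2)
  C[1][0] = min over k of (A[1][0] + B[0][0] = -4 + 8 = 4, A[1][1] + B[1][0] = 1 + 9 = 10, A[1][2] + B[2][0] = -2 + 8 = 6) = 4 (attained at k = 0)
  C[1][1] = min over k of (A[1][0] + B[0][1] = -4 + 1 = -3, A[1][1] + B[1][1] = 1 + 3 = 4, A[1][2] + B[2][1] = -2 + 5 = 3) = -3 (attained at k = 0)
  C[1][2] = min over k of (A[1][0] + B[0][2] = -4 + 9 = 5, A[1][1] + B[1][2] = 1 + 9 = 10, A[1][2] + B[2][2] = -2 + 6 = 4) = 4 (attained at k = 2)
  C[2][0] = min over k of (A[2][0] + B[0][0] = 7 + 8 = 15, A[2][1] + B[1][0] = 4 + 9 = 13, A[2][2] + B[2][0] = 9 + 8 = 17) = 13 (attained at k = 1)
  C[2][1] = min over k of (A[2][0] + B[0][1] = 7 + 1 = 8, A[2][1] + B[1][1] = 4 + 3 = 7, A[2][2] + B[2][1] = 9 + 5 = 14) = 7 (attained at k = 1)
  C[2][2] = min over k of (A[2][0] + B[0][2] = 7 + 9 = 16, A[2][1] + B[1][2] = 4 + 9 = 13, A[2][2] + B[2][2] = 9 + 6 = 15) = 13 (attained at k = 1)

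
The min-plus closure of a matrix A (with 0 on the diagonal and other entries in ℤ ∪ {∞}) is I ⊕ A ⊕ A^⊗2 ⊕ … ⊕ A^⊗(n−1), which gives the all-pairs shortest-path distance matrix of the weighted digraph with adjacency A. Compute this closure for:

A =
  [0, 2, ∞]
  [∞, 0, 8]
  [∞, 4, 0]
Closure =
  [0, 2, 10]
  [∞, 0, 8]
  [∞, 4, 0]

This is the Floyd-Warshall all-pairs shortest-path computation. For each intermediate vertex k = 0, 1, …, 2, update dist[i][j] ← min(dist[i][j], dist[i][k] + dist[k][j]). The final matrix gives, for each (i, j), the minimum total weight of any directed path from i to j (possibly empty when i = j).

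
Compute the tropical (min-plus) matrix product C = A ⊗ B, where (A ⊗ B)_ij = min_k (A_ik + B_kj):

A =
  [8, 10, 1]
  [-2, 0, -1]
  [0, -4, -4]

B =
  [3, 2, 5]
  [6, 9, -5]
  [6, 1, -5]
A ⊗ B =
  [7, 2, -4]
  [1, 0, -6]
  [2, -3, -9]

Apply the min-plus product entry-by-entry:
  C[0][0] = min over k of (A[0][0] + B[0][0] = 8 + 3 = 11, A[0][1] + B[1][0] = 10 + 6 = 16, A[0][2] + B[2][0] = 1 + 6 = 7) = 7 (attained at k = 2)
  C[0][1] = min over k of (A[0][0] + B[0][1] = 8 + 2 = 10, A[0][1] + B[1][1] = 10 + 9 = 19, A[0][2] + B[2][1] = 1 + 1 = 2) = 2 (attained at k = 2)
  C[0][2] = min over k of (A[0][0] + B[0][2] = 8 + 5 = 13, A[0][1] + B[1][2] = 10 + -5 = 5, A[0][2] + B[2][2] = 1 + -5 = -4) = -4 (attained at k = 2)
  C[1][0] = min over k of (A[1][0] + B[0][0] = -2 + 3 = 1, A[1][1] + B[1][0] = 0 + 6 = 6, A[1][2] + B[2][0] = -1 + 6 = 5) = 1 (attained at k = 0)
  C[1][1] = min over k of (A[1][0] + B[0][1] = -2 + 2 = 0, A[1][1] + B[1][1] = 0 + 9 = 9, A[1][2] + B[2][1] = -1 + 1 = 0) = 0 (attained at k = 0)
  C[1][2] = min over k of (A[1][0] + B[0][2] = -2 + 5 = 3, A[1][1] + B[1][2] = 0 + -5 = -5, A[1][2] + B[2][2] = -1 + -5 = -6) = -6 (attained at k = 2)
  C[2][0] = min over k of (A[2][0] + B[0][0] = 0 + 3 = 3, A[2][1] + B[1][0] = -4 + 6 = 2, A[2][2] + B[2][0] = -4 + 6 = 2) = 2 (attained at k = 1)
  C[2][1] = min over k of (A[2][0] + B[0][1] = 0 + 2 = 2, A[2][1] + B[1][1] = -4 + 9 = 5, A[2][2] + B[2][1] = -4 + 1 = -3) = -3 (attained at k = 2)
  C[2][2] = min over k of (A[2][0] + B[0][2] = 0 + 5 = 5, A[2][1] + B[1][2] = -4 + -5 = -9, A[2][2] + B[2][2] = -4 + -5 = -9) = -9 (attained at k = 1)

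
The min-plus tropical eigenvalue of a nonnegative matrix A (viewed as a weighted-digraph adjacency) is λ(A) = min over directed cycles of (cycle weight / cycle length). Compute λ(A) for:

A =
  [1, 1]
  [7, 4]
λ(A) = 1

Enumerate directed cycles and compute their means (weight / length). Sample:
  cycle 0 → 0: weight = 1, length = 1, mean = 1/1 ≈ 1.000
  cycle 1 → 1: weight = 4, length = 1, mean = 4/1 ≈ 4.000
  cycle 0 → 1 → 0: weight = 8, length = 2, mean = 8/2 ≈ 4.000
  cycle 1 → 0 → 1: weight = 8, length = 2, mean = 8/2 ≈ 4.000
Minimum mean = 1.000, attained e.g. along the cycle 0 → 0 with weight 1 and length 1. So λ(A) = 1/1 = 1.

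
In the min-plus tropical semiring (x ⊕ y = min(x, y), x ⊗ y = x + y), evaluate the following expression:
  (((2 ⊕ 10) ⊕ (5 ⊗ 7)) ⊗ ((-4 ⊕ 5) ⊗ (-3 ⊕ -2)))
(((2 ⊕ 10) ⊕ (5 ⊗ 7)) ⊗ ((-4 ⊕ 5) ⊗ (-3 ⊕ -2))) = -5

Expand innermost to outermost. Recall ⊕ takes the minimum of its arguments and ⊗ takes their sum. Working out the expression (((2 ⊕ 10) ⊕ (5 ⊗ 7)) ⊗ ((-4 ⊕ 5) ⊗ (-3 ⊕ -2))) gives -5.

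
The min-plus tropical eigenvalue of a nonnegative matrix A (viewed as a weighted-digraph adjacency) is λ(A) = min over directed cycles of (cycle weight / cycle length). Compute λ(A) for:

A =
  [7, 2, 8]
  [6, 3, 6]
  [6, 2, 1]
λ(A) = 1

Enumerate directed cycles and compute their means (weight / length). Sample:
  cycle 0 → 0: weight = 7, length = 1, mean = 7/1 ≈ 7.000
  cycle 1 → 1: weight = 3, length = 1, mean = 3/1 ≈ 3.000
  cycle 2 → 2: weight = 1, length = 1, mean = 1/1 ≈ 1.000
  cycle 0 → 1 → 0: weight = 8, length = 2, mean = 8/2 ≈ 4.000
  cycle 0 → 2 → 0: weight = 14, length = 2, mean = 14/2 ≈ 7.000
  cycle 1 → 0 → 1: weight = 8, length = 2, mean = 8/2 ≈ 4.000
Minimum mean = 1.000, attained e.g. along the cycle 2 → 2 with weight 1 and length 1. So λ(A) = 1/1 = 1.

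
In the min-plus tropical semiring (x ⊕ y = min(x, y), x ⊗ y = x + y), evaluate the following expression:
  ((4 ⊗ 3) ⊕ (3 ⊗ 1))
((4 ⊗ 3) ⊕ (3 ⊗ 1)) = 4

Expand innermost to outermost. Recall ⊕ takes the minimum of its arguments and ⊗ takes their sum. Working out the expression ((4 ⊗ 3) ⊕ (3 ⊗ 1)) gives 4.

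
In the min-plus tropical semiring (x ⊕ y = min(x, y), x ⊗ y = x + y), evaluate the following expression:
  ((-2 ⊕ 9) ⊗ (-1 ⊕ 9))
((-2 ⊕ 9) ⊗ (-1 ⊕ 9)) = -3

Expand innermost to outermost. Recall ⊕ takes the minimum of its arguments and ⊗ takes their sum. Working out the expression ((-2 ⊕ 9) ⊗ (-1 ⊕ 9)) gives -3.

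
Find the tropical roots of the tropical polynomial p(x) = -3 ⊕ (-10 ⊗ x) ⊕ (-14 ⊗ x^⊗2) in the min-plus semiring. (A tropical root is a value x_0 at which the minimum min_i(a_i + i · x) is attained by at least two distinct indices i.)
Roots: {4, 7}

Each tropical root is a break point of the lower envelope of the lines y = a_i + i · x (there are 3 lines, with slopes 0, 1, ..., 2). Only the lines that attain the minimum somewhere contribute to roots; other lines are dominated. Here the surviving (envelope) indices are i = 2, i = 1, i = 0.
Intersections between consecutive envelope lines give the roots: for adjacent envelope indices i < j the intersection is x = (a_i − a_j) / (j − i). Reading off the sorted break points: {4, 7}.
Verification: at each break x_0, at least two indices attain the minimum of min_i(a_i + i · x_0).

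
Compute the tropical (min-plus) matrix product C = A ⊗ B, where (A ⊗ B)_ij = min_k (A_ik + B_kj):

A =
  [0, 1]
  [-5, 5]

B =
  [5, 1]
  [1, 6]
A ⊗ B =
  [2, 1]
  [0, -4]

Apply the min-plus product entry-by-entry:
  C[0][0] = min over k of (A[0][0] + B[0][0] = 0 + 5 = 5, A[0][1] + B[1][0] = 1 + 1 = 2) = 2 (attained at k = 1)
  C[0][1] = min over k of (A[0][0] + B[0][1] = 0 + 1 = 1, A[0][1] + B[1][1] = 1 + 6 = 7) = 1 (attained at k = 0)
  C[1][0] = min over k of (A[1][0] + B[0][0] = -5 + 5 = 0, A[1][1] + B[1][0] = 5 + 1 = 6) = 0 (attained at k = 0)
  C[1][1] = min over k of (A[1][0] + B[0][1] = -5 + 1 = -4, A[1][1] + B[1][1] = 5 + 6 = 11) = -4 (attained at k = 0)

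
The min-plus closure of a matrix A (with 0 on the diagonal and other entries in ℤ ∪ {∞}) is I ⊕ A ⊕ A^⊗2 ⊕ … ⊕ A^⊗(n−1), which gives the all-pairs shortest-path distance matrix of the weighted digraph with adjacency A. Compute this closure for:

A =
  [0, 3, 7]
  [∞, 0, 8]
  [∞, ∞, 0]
Closure =
  [0, 3, 7]
  [∞, 0, 8]
  [∞, ∞, 0]

This is the Floyd-Warshall all-pairs shortest-path computation. For each intermediate vertex k = 0, 1, …, 2, update dist[i][j] ← min(dist[i][j], dist[i][k] + dist[k][j]). The final matrix gives, for each (i, j), the minimum total weight of any directed path from i to j (possibly empty when i = j).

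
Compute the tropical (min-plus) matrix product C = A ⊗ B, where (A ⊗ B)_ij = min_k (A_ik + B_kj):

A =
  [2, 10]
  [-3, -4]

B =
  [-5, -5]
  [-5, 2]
A ⊗ B =
  [-3, -3]
  [-9, -8]

Apply the min-plus product entry-by-entry:
  C[0][0] = min over k of (A[0][0] + B[0][0] = 2 + -5 = -3, A[0][1] + B[1][0] = 10 + -5 = 5) = -3 (attained at k = 0)
  C[0][1] = min over k of (A[0][0] + B[0][1] = 2 + -5 = -3, A[0][1] + B[1][1] = 10 + 2 = 12) = -3 (attained at k = 0)
  C[1][0] = min over k of (A[1][0] + B[0][0] = -3 + -5 = -8, A[1][1] + B[1][0] = -4 + -5 = -9) = -9 (attained at k = 1)
  C[1][1] = min over k of (A[1][0] + B[0][1] = -3 + -5 = -8, A[1][1] + B[1][1] = -4 + 2 = -2) = -8 (attained at k = 0)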